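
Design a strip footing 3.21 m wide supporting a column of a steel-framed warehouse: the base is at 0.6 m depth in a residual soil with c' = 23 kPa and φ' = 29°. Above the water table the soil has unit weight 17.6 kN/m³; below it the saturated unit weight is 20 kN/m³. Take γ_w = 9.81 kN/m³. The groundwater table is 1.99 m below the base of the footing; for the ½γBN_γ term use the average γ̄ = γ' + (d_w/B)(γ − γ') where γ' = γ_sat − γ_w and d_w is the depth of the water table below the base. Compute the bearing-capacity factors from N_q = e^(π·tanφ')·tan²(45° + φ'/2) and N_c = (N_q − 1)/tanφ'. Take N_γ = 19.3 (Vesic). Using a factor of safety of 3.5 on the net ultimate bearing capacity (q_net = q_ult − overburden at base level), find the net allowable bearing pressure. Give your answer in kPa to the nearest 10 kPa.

q_all(net) ≈ 360 kPa

N_q = e^(π·tan29°)·tan²(59.5°) = 16.44; N_c = (N_q − 1)/tanφ' = 27.86.
Effective surcharge at the founding depth q = γ·D_f = 17.6 × 0.6 = 10.56 kPa.
With d_w = 1.99 m < B, γ̄ = 10.19 + (1.99/3.21) × (17.6 − 10.19) = 14.784 kN/m³.
q_ult = c·N_c + q·N_q + 0.5·γ·B·N_γ
     = 23 × 27.86 + 10.56 × 16.443 + 0.5 × 14.784 × 3.21 × 19.3
     = 640.79 + 173.64 + 457.95 = 1272.4 kPa.
q_net = 1272.4 − 10.56 = 1261.8 kPa.
q_all(net) = 1261.8 / 3.5 = 360.52 kPa.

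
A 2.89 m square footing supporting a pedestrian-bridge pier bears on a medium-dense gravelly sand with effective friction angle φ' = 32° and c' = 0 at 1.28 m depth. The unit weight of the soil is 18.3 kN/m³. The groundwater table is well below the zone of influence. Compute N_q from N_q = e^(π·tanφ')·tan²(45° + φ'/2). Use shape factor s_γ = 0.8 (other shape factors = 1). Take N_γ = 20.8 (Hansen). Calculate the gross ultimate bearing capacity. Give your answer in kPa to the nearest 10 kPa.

tan32° = 0.6249, so N_q = e^(π×0.6249)·tan²(61°) = 7.121 × 3.255 = 23.18.
Overburden at base level: q = 18.3 × 1.28 = 23.424 kPa.
Surcharge term q·N_q = 23.424 × 23.177 = 542.89 kPa; self-weight term 0.5·γ·B·N_γ·s_γ = 0.5 × 18.3 × 2.89 × 20.8 × 0.8 = 440.02 kPa.
q_ult = 542.89 + 440.02 = 982.91 kPa.

q_ult ≈ 980 kPa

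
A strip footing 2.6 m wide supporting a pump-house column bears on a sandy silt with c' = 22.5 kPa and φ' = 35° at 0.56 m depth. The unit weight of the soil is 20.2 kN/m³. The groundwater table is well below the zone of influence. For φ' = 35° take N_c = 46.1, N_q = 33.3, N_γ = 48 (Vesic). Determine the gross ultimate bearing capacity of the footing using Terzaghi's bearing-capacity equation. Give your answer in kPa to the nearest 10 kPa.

Overburden at base level: q = 20.2 × 0.56 = 11.312 kPa.
Cohesion term c·N_c = 22.5 × 46.1 = 1037.2 kPa; surcharge term q·N_q = 11.312 × 33.3 = 376.69 kPa; self-weight term 0.5·γ·B·N_γ = 0.5 × 20.2 × 2.6 × 48 = 1260.5 kPa.
q_ult = 1037.2 + 376.69 + 1260.5 = 2674.4 kPa.

q_ult ≈ 2670 kPa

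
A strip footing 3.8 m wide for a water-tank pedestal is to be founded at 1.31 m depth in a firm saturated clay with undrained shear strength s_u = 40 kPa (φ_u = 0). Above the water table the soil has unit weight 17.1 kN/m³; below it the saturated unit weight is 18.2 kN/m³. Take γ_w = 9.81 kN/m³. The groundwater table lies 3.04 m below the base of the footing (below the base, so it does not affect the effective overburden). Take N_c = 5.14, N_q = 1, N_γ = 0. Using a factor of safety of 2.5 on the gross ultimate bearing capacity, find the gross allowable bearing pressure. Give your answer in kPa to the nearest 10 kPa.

q_all ≈ 90 kPa

Effective surcharge at the founding depth q = γ·D_f = 17.1 × 1.31 = 22.401 kPa.
q_ult = c·N_c + q·N_q
     = 40 × 5.14 + 22.401 × 1
     = 205.6 + 22.401 = 228 kPa.
q_all = 228 / 2.5 = 91.2 kPa.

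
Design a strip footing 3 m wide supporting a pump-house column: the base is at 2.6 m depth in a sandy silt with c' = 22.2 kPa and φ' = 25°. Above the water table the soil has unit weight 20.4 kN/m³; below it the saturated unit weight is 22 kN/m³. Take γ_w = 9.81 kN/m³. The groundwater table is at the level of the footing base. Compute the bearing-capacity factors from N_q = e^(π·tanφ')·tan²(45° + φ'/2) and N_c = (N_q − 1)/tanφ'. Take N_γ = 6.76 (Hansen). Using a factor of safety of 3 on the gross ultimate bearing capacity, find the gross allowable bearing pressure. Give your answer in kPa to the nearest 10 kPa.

N_q = e^(π·tan25°)·tan²(57.5°) = 10.66; N_c = (N_q − 1)/tanφ' = 20.72.
Effective surcharge at the founding depth q = γ·D_f = 20.4 × 2.6 = 53.04 kPa.
The water table coincides with the base, so in the self-weight term γ → γ' = 12.19 kN/m³.
q_ult = c·N_c + q·N_q + 0.5·γ·B·N_γ
     = 22.2 × 20.721 + 53.04 × 10.662 + 0.5 × 12.19 × 3 × 6.76
     = 460 + 565.52 + 123.61 = 1149.1 kPa.
q_all = 1149.1 / 3 = 383.04 kPa.

q_all ≈ 380 kPa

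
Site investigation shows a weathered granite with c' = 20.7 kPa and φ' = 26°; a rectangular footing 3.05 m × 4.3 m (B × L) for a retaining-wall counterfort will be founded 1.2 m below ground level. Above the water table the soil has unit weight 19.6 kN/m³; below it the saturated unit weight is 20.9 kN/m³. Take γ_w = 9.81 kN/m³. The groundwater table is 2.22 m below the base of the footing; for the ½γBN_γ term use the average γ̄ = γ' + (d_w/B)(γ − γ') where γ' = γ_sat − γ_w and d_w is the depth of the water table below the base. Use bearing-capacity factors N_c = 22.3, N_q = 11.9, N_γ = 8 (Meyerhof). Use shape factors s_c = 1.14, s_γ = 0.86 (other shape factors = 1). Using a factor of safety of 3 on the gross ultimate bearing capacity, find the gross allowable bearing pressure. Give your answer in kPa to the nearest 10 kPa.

q_all ≈ 330 kPa

Overburden at base level: q = 19.6 × 1.2 = 23.52 kPa.
The water table is 2.22 m below the base (< B = 3.05 m), so the ½γBN_γ term uses γ̄ = γ' + (d_w/B)(γ − γ') = 11.09 + (2.22/3.05)(19.6 − 11.09) = 17.284 kN/m³.
Cohesion term c·N_c·s_c = 20.7 × 22.3 × 1.14 = 526.24 kPa; surcharge term q·N_q = 23.52 × 11.9 = 279.89 kPa; self-weight term 0.5·γ·B·N_γ·s_γ = 0.5 × 17.284 × 3.05 × 8 × 0.86 = 181.35 kPa.
q_ult = 526.24 + 279.89 + 181.35 = 987.47 kPa.
q_all = 987.47 / 3 = 329.16 kPa.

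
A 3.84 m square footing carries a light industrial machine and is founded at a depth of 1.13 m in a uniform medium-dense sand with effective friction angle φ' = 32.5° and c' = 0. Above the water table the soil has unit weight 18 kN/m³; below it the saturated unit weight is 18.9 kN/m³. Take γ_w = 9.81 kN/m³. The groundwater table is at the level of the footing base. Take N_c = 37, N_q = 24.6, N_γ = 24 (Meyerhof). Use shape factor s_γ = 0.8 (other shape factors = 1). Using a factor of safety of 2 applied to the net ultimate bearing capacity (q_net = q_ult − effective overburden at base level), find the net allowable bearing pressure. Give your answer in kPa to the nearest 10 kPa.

q_all(net) ≈ 410 kPa

Effective surcharge at the founding depth q = γ·D_f = 18 × 1.13 = 20.34 kPa.
The water table coincides with the base, so in the self-weight term γ → γ' = 9.09 kN/m³.
q_ult = q·N_q + 0.5·γ·B·N_γ·s_γ
     = 20.34 × 24.6 + 0.5 × 9.09 × 3.84 × 24 × 0.8
     = 500.36 + 335.09 = 835.46 kPa.
Net ultimate: q_net = 835.46 − 20.34 = 815.12 kPa.
q_all(net) = 815.12 / 2 = 407.56 kPa.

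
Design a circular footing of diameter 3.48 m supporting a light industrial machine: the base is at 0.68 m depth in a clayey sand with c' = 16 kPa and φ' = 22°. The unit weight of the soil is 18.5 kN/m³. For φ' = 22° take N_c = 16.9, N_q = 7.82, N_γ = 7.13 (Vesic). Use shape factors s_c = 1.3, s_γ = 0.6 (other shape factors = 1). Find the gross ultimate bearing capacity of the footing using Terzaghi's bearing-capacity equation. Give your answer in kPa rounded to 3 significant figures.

q_ult ≈ 588 kPa

Overburden at base level: q = 18.5 × 0.68 = 12.58 kPa.
Cohesion term c·N_c·s_c = 16 × 16.9 × 1.3 = 351.52 kPa; surcharge term q·N_q = 12.58 × 7.82 = 98.376 kPa; self-weight term 0.5·γ·B·N_γ·s_γ = 0.5 × 18.5 × 3.48 × 7.13 × 0.6 = 137.71 kPa.
q_ult = 351.52 + 98.376 + 137.71 = 587.6 kPa.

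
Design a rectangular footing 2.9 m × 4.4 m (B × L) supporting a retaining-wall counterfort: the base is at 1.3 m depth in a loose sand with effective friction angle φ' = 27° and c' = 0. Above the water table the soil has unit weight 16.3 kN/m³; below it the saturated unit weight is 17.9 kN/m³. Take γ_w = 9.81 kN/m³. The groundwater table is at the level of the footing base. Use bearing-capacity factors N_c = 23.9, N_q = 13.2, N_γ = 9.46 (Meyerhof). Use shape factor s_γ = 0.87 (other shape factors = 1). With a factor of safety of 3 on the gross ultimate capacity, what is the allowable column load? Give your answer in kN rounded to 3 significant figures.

P_all ≈ 1600 kN

Effective surcharge at the founding depth q = γ·D_f = 16.3 × 1.3 = 21.19 kPa.
The water table coincides with the base, so in the self-weight term γ → γ' = 8.09 kN/m³.
q_ult = q·N_q + 0.5·γ·B·N_γ·s_γ
     = 21.19 × 13.2 + 0.5 × 8.09 × 2.9 × 9.46 × 0.87
     = 279.71 + 96.544 = 376.25 kPa.
Gross allowable pressure q_all = 376.25 / 3 = 125.42 kPa.
Footing area = 12.76 m², so allowable column load = 125.42 × 12.76 = 1600.3 kN.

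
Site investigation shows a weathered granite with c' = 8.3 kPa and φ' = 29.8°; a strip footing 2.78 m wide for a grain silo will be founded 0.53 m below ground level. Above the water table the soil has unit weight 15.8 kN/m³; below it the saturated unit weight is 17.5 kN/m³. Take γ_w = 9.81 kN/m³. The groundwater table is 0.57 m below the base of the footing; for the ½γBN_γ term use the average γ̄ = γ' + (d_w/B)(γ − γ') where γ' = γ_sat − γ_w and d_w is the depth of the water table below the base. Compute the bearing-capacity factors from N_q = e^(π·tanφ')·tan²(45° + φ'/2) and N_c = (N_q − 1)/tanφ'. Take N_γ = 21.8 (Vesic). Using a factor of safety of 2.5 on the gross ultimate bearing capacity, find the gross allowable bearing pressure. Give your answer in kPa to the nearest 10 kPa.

N_q = e^(π·tan29.8°)·tan²(59.9°) = 17.99; N_c = (N_q − 1)/tanφ' = 29.66.
q = γ·D_f = 15.8 × 0.53 = 8.374 kPa.
γ' = 7.69 kN/m³; averaging over the depth B below the base, γ̄ = γ' + (d_w/B)(γ − γ') = 9.3528 kN/m³.
c·N_c = 8.3 × 29.665 = 246.22 kPa
q·N_q = 8.374 × 17.989 = 150.64 kPa
0.5·γ·B·N_γ = 0.5 × 9.3528 × 2.78 × 21.8 = 283.41 kPa
q_ult = 246.22 + 150.64 + 283.41 = 680.27 kPa.
q_all = 680.27 / 2.5 = 272.11 kPa.

q_all ≈ 270 kPa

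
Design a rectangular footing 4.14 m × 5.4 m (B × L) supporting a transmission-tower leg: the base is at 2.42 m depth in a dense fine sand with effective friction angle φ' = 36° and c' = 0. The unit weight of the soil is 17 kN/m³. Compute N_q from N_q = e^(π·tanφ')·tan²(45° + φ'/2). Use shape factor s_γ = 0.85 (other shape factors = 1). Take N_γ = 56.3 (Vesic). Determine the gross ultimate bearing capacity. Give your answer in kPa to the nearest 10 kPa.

tan36° = 0.7265, so N_q = e^(π×0.7265)·tan²(63°) = 9.801 × 3.852 = 37.75.
Overburden at base level: q = 17 × 2.42 = 41.14 kPa.
Surcharge term q·N_q = 41.14 × 37.752 = 1553.1 kPa; self-weight term 0.5·γ·B·N_γ·s_γ = 0.5 × 17 × 4.14 × 56.3 × 0.85 = 1684 kPa.
q_ult = 1553.1 + 1684 = 3237.2 kPa.

q_ult ≈ 3240 kPa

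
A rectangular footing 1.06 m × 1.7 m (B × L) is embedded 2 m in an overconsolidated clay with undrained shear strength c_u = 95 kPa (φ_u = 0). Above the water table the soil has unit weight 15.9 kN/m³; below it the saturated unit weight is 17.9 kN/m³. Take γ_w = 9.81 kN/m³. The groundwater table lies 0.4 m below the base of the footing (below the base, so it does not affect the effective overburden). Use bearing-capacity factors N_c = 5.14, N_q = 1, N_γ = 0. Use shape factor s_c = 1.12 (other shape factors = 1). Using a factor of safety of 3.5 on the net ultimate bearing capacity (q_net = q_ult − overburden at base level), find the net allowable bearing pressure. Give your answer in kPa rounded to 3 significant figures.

Overburden at base level: q = 15.9 × 2 = 31.8 kPa.
Cohesion term c·N_c·s_c = 95 × 5.14 × 1.12 = 546.9 kPa; surcharge term q·N_q = 31.8 × 1 = 31.8 kPa.
q_ult = 546.9 + 31.8 = 578.7 kPa.
q_net = 578.7 − 31.8 = 546.9 kPa.
q_all(net) = 546.9 / 3.5 = 156.26 kPa.

q_all(net) ≈ 156 kPa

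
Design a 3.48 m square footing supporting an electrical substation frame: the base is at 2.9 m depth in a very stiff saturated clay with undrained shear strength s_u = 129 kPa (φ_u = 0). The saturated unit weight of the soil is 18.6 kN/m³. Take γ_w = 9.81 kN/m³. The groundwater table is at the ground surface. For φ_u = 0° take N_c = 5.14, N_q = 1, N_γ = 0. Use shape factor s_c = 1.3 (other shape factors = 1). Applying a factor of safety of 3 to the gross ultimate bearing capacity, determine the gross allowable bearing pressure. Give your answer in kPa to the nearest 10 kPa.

With the water table at the surface the whole profile is submerged: γ' = 18.6 − 9.81 = 8.79 kN/m³, so q = γ'·D_f = 25.491 kPa.
q_ult = c·N_c·s_c + q·N_q
     = 129 × 5.14 × 1.3 + 25.491 × 1
     = 861.98 + 25.491 = 887.47 kPa.
q_all = q_ult / FS = 887.47 / 3 = 295.82 kPa.

q_all ≈ 300 kPa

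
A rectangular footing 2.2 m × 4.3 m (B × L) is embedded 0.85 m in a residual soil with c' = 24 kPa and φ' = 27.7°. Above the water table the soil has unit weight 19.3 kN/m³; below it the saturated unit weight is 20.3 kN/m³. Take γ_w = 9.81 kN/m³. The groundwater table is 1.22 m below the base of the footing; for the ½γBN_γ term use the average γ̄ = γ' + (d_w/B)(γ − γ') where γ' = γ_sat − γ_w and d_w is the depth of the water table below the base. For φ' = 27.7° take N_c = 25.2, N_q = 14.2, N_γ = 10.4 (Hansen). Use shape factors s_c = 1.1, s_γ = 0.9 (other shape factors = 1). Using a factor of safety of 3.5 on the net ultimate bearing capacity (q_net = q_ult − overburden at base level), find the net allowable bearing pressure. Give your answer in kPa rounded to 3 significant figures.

q_all(net) ≈ 297 kPa

Overburden at base level: q = 19.3 × 0.85 = 16.405 kPa.
The water table is 1.22 m below the base (< B = 2.2 m), so the ½γBN_γ term uses γ̄ = γ' + (d_w/B)(γ − γ') = 10.49 + (1.22/2.2)(19.3 − 10.49) = 15.376 kN/m³.
Cohesion term c·N_c·s_c = 24 × 25.2 × 1.1 = 665.28 kPa; surcharge term q·N_q = 16.405 × 14.2 = 232.95 kPa; self-weight term 0.5·γ·B·N_γ·s_γ = 0.5 × 15.376 × 2.2 × 10.4 × 0.9 = 158.31 kPa.
q_ult = 665.28 + 232.95 + 158.31 = 1056.5 kPa.
q_net = 1056.5 − 16.405 = 1040.1 kPa.
q_all(net) = 1040.1 / 3.5 = 297.18 kPa.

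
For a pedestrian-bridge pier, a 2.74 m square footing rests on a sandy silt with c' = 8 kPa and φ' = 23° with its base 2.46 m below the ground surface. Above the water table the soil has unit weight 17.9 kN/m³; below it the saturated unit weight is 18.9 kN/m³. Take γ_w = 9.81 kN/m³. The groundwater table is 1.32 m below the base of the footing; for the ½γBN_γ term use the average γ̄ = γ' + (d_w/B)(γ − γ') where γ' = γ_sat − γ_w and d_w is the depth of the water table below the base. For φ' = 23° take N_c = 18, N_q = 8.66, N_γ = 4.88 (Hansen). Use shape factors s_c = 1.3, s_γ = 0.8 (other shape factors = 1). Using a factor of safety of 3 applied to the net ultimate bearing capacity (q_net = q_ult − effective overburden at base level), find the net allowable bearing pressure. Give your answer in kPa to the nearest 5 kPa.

Overburden at base level: q = 17.9 × 2.46 = 44.034 kPa.
The water table is 1.32 m below the base (< B = 2.74 m), so the ½γBN_γ term uses γ̄ = γ' + (d_w/B)(γ − γ') = 9.09 + (1.32/2.74)(17.9 − 9.09) = 13.334 kN/m³.
Cohesion term c·N_c·s_c = 8 × 18 × 1.3 = 187.2 kPa; surcharge term q·N_q = 44.034 × 8.66 = 381.33 kPa; self-weight term 0.5·γ·B·N_γ·s_γ = 0.5 × 13.334 × 2.74 × 4.88 × 0.8 = 71.318 kPa.
q_ult = 187.2 + 381.33 + 71.318 = 639.85 kPa.
Net ultimate: q_net = 639.85 − 44.034 = 595.82 kPa.
q_all(net) = 595.82 / 3 = 198.61 kPa.

q_all(net) ≈ 200 kPa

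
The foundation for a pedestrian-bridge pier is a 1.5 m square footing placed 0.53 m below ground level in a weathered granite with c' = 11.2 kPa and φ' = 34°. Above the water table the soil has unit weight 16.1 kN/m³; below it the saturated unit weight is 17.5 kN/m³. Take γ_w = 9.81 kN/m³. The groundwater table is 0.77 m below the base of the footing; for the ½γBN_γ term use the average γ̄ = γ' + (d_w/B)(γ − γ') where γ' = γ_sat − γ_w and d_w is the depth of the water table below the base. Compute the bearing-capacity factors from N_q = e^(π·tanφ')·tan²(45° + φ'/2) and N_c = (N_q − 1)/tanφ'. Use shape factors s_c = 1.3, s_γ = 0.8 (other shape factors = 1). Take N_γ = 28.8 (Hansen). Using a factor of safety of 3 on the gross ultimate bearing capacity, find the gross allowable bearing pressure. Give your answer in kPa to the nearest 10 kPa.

N_q = e^(π·tan34°)·tan²(62°) = 29.44; N_c = (N_q − 1)/tanφ' = 42.16.
Overburden at base level: q = 16.1 × 0.53 = 8.533 kPa.
The water table is 0.77 m below the base (< B = 1.5 m), so the ½γBN_γ term uses γ̄ = γ' + (d_w/B)(γ − γ') = 7.69 + (0.77/1.5)(16.1 − 7.69) = 12.007 kN/m³.
Cohesion term c·N_c·s_c = 11.2 × 42.164 × 1.3 = 613.9 kPa; surcharge term q·N_q = 8.533 × 29.44 = 251.21 kPa; self-weight term 0.5·γ·B·N_γ·s_γ = 0.5 × 12.007 × 1.5 × 28.8 × 0.8 = 207.48 kPa.
q_ult = 613.9 + 251.21 + 207.48 = 1072.6 kPa.
q_all = 1072.6 / 3 = 357.53 kPa.

q_all ≈ 360 kPa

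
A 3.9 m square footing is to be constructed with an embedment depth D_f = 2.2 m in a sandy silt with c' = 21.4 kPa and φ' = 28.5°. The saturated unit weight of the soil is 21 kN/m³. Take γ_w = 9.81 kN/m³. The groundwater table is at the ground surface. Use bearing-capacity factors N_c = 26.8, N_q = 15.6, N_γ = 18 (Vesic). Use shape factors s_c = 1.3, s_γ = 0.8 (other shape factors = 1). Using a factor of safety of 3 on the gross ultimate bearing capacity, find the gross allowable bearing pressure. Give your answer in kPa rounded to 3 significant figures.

With the water table at the surface the whole profile is submerged: γ' = 21 − 9.81 = 11.19 kN/m³, so q = γ'·D_f = 24.618 kPa; the same γ' applies in the ½γBN_γ term.
q_ult = c·N_c·s_c + q·N_q + 0.5·γ·B·N_γ·s_γ
     = 21.4 × 26.8 × 1.3 + 24.618 × 15.6 + 0.5 × 11.19 × 3.9 × 18 × 0.8
     = 745.58 + 384.04 + 314.22 = 1443.8 kPa.
q_all = 1443.8 / 3 = 481.28 kPa.

q_all ≈ 481 kPa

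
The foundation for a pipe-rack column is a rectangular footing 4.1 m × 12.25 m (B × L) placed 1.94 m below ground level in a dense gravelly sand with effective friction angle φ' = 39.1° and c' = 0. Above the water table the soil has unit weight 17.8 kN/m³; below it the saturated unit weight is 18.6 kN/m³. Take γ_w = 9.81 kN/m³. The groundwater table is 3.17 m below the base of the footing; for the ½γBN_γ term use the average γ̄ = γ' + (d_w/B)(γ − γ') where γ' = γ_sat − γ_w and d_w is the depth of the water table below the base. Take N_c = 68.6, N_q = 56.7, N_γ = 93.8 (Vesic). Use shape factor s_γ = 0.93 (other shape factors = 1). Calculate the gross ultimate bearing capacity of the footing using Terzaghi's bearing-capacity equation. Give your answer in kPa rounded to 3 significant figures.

Overburden at base level: q = 17.8 × 1.94 = 34.532 kPa.
The water table is 3.17 m below the base (< B = 4.1 m), so the ½γBN_γ term uses γ̄ = γ' + (d_w/B)(γ − γ') = 8.79 + (3.17/4.1)(17.8 − 8.79) = 15.756 kN/m³.
Surcharge term q·N_q = 34.532 × 56.7 = 1958 kPa; self-weight term 0.5·γ·B·N_γ·s_γ = 0.5 × 15.756 × 4.1 × 93.8 × 0.93 = 2817.7 kPa.
q_ult = 1958 + 2817.7 = 4775.7 kPa.

q_ult ≈ 4780 kPa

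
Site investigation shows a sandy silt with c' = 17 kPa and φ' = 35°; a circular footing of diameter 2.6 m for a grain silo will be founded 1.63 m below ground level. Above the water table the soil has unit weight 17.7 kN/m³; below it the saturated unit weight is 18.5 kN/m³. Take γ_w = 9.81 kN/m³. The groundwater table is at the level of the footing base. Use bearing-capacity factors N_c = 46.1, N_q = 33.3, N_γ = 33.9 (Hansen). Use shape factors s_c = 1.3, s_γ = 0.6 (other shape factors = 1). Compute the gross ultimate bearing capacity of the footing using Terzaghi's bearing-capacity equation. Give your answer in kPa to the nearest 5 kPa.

q = γ·D_f = 17.7 × 1.63 = 28.851 kPa.
For the ½γBN_γ term take γ' = 18.5 − 9.81 = 8.69 kN/m³ (soil below base is submerged).
c·N_c·s_c = 17 × 46.1 × 1.3 = 1018.8 kPa
q·N_q = 28.851 × 33.3 = 960.74 kPa
0.5·γ·B·N_γ·s_γ = 0.5 × 8.69 × 2.6 × 33.9 × 0.6 = 229.78 kPa
q_ult = 1018.8 + 960.74 + 229.78 = 2209.3 kPa.

q_ult ≈ 2210 kPa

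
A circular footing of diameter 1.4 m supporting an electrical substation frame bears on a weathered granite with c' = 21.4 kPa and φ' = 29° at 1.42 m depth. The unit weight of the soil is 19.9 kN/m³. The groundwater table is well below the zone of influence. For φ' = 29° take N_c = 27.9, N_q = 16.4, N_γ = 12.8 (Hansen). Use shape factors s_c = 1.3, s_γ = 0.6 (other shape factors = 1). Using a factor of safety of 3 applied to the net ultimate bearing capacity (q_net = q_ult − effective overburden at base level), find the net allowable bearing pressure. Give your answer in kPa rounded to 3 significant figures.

q_all(net) ≈ 439 kPa

Effective surcharge at the founding depth q = γ·D_f = 19.9 × 1.42 = 28.258 kPa.
q_ult = c·N_c·s_c + q·N_q + 0.5·γ·B·N_γ·s_γ
     = 21.4 × 27.9 × 1.3 + 28.258 × 16.4 + 0.5 × 19.9 × 1.4 × 12.8 × 0.6
     = 776.18 + 463.43 + 106.98 = 1346.6 kPa.
Net ultimate: q_net = 1346.6 − 28.258 = 1318.3 kPa.
q_all(net) = 1318.3 / 3 = 439.44 kPa.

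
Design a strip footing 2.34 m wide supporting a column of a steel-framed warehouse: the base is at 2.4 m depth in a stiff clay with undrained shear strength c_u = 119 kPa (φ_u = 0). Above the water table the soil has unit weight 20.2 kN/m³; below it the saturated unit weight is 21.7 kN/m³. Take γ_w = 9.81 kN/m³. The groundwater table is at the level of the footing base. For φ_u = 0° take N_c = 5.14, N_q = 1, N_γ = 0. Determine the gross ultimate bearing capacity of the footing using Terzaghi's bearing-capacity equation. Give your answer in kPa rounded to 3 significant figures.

q_ult ≈ 660 kPa

q = γ·D_f = 20.2 × 2.4 = 48.48 kPa.
c·N_c = 119 × 5.14 = 611.66 kPa
q·N_q = 48.48 × 1 = 48.48 kPa
q_ult = 611.66 + 48.48 = 660.14 kPa.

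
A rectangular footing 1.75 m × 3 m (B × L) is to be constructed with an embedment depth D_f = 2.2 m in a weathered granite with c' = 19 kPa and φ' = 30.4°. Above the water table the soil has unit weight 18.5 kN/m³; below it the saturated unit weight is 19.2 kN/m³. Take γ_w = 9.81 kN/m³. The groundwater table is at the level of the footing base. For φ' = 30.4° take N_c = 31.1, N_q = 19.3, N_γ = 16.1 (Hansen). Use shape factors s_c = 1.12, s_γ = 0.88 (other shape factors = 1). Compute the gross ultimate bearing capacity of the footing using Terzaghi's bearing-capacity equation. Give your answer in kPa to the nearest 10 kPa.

Overburden at base level: q = 18.5 × 2.2 = 40.7 kPa.
Below the base the soil is submerged, so the ½γBN_γ term uses γ' = 19.2 − 9.81 = 9.39 kN/m³.
Cohesion term c·N_c·s_c = 19 × 31.1 × 1.12 = 661.81 kPa; surcharge term q·N_q = 40.7 × 19.3 = 785.51 kPa; self-weight term 0.5·γ·B·N_γ·s_γ = 0.5 × 9.39 × 1.75 × 16.1 × 0.88 = 116.41 kPa.
q_ult = 661.81 + 785.51 + 116.41 = 1563.7 kPa.

q_ult ≈ 1560 kPa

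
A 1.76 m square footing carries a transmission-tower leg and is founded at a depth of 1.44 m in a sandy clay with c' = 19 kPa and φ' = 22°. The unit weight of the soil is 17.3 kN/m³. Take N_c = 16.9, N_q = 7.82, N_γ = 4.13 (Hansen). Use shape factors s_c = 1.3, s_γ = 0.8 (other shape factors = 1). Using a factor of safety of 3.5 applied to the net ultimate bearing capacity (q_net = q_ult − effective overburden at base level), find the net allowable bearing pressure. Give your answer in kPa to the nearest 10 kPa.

q_all(net) ≈ 180 kPa

Effective surcharge at the founding depth q = γ·D_f = 17.3 × 1.44 = 24.912 kPa.
q_ult = c·N_c·s_c + q·N_q + 0.5·γ·B·N_γ·s_γ
     = 19 × 16.9 × 1.3 + 24.912 × 7.82 + 0.5 × 17.3 × 1.76 × 4.13 × 0.8
     = 417.43 + 194.81 + 50.3 = 662.54 kPa.
Net ultimate: q_net = 662.54 − 24.912 = 637.63 kPa.
q_all(net) = 637.63 / 3.5 = 182.18 kPa.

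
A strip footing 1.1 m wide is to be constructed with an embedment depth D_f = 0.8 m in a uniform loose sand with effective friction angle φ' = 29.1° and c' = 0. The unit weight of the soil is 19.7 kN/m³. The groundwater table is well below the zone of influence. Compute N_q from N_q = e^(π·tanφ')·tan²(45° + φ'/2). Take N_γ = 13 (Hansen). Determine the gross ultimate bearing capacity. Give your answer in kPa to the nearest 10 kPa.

tan29.1° = 0.5566, so N_q = e^(π×0.5566)·tan²(59.55°) = 5.746 × 2.894 = 16.63.
Effective surcharge at the founding depth q = γ·D_f = 19.7 × 0.8 = 15.76 kPa.
q_ult = q·N_q + 0.5·γ·B·N_γ
     = 15.76 × 16.628 + 0.5 × 19.7 × 1.1 × 13
     = 262.06 + 140.86 = 402.91 kPa.

q_ult ≈ 400 kPa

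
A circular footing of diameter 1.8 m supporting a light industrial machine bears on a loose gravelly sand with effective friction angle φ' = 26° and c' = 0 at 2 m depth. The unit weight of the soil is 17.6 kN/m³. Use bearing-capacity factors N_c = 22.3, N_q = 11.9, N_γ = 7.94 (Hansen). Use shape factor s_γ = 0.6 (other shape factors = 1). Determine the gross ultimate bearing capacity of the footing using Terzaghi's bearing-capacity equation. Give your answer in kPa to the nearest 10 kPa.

Effective surcharge at the founding depth q = γ·D_f = 17.6 × 2 = 35.2 kPa.
q_ult = q·N_q + 0.5·γ·B·N_γ·s_γ
     = 35.2 × 11.9 + 0.5 × 17.6 × 1.8 × 7.94 × 0.6
     = 418.88 + 75.462 = 494.34 kPa.

q_ult ≈ 490 kPa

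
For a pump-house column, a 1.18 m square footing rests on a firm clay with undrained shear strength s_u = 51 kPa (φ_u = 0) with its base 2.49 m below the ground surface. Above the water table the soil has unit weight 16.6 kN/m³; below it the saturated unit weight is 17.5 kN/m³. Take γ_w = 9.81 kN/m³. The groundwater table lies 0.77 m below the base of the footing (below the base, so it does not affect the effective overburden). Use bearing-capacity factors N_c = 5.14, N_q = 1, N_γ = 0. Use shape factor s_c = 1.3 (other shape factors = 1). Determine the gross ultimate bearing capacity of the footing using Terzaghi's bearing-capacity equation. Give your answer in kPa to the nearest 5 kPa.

q_ult ≈ 380 kPa

Effective surcharge at the founding depth q = γ·D_f = 16.6 × 2.49 = 41.334 kPa.
q_ult = c·N_c·s_c + q·N_q
     = 51 × 5.14 × 1.3 + 41.334 × 1
     = 340.78 + 41.334 = 382.12 kPa.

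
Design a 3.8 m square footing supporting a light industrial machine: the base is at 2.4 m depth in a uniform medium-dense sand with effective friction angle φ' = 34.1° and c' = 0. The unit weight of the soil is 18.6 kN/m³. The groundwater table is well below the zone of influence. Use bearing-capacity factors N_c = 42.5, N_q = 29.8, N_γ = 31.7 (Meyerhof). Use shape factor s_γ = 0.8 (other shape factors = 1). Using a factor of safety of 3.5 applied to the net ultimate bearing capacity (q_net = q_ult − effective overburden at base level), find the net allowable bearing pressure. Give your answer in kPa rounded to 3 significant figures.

Overburden at base level: q = 18.6 × 2.4 = 44.64 kPa.
Surcharge term q·N_q = 44.64 × 29.8 = 1330.3 kPa; self-weight term 0.5·γ·B·N_γ·s_γ = 0.5 × 18.6 × 3.8 × 31.7 × 0.8 = 896.22 kPa.
q_ult = 1330.3 + 896.22 = 2226.5 kPa.
Net ultimate: q_net = 2226.5 − 44.64 = 2181.9 kPa.
q_all(net) = 2181.9 / 3.5 = 623.39 kPa.

q_all(net) ≈ 623 kPa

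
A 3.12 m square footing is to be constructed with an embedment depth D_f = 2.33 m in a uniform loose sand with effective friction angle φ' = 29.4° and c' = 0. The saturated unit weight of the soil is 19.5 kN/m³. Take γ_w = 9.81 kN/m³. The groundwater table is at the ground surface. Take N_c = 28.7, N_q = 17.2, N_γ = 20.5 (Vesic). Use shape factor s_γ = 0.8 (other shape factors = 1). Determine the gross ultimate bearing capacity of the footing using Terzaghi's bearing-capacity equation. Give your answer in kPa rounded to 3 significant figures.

With the water table at the surface the whole profile is submerged: γ' = 19.5 − 9.81 = 9.69 kN/m³, so q = γ'·D_f = 22.578 kPa; the same γ' applies in the ½γBN_γ term.
q_ult = q·N_q + 0.5·γ·B·N_γ·s_γ
     = 22.578 × 17.2 + 0.5 × 9.69 × 3.12 × 20.5 × 0.8
     = 388.34 + 247.91 = 636.25 kPa.

q_ult ≈ 636 kPa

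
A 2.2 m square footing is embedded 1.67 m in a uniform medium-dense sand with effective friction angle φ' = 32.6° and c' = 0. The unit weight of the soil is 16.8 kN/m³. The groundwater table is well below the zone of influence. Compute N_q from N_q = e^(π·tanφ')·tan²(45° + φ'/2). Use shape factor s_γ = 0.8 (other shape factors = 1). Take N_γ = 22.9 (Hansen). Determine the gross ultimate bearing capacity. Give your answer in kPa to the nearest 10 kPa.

q_ult ≈ 1040 kPa

tan32.6° = 0.6395, so N_q = e^(π×0.6395)·tan²(61.3°) = 7.457 × 3.336 = 24.88.
q = γ·D_f = 16.8 × 1.67 = 28.056 kPa.
q·N_q = 28.056 × 24.878 = 697.97 kPa
0.5·γ·B·N_γ·s_γ = 0.5 × 16.8 × 2.2 × 22.9 × 0.8 = 338.55 kPa
q_ult = 697.97 + 338.55 = 1036.5 kPa.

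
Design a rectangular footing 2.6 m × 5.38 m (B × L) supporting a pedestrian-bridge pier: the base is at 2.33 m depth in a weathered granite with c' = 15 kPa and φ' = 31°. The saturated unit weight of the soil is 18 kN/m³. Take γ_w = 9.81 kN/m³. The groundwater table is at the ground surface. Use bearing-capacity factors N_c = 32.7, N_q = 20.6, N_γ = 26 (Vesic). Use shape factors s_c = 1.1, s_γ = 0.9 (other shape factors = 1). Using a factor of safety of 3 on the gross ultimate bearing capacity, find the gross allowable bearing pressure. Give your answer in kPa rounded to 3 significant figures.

With the water table at the surface the whole profile is submerged: γ' = 18 − 9.81 = 8.19 kN/m³, so q = γ'·D_f = 19.083 kPa; the same γ' applies in the ½γBN_γ term.
q_ult = c·N_c·s_c + q·N_q + 0.5·γ·B·N_γ·s_γ
     = 15 × 32.7 × 1.1 + 19.083 × 20.6 + 0.5 × 8.19 × 2.6 × 26 × 0.9
     = 539.55 + 393.1 + 249.14 = 1181.8 kPa.
q_all = 1181.8 / 3 = 393.93 kPa.

q_all ≈ 394 kPa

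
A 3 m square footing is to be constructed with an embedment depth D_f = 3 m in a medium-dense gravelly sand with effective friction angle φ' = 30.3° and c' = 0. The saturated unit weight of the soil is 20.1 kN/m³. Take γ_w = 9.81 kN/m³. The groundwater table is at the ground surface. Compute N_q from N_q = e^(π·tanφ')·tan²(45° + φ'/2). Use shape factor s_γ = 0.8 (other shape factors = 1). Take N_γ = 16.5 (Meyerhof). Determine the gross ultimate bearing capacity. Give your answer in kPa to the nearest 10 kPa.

q_ult ≈ 790 kPa

tan30.3° = 0.5844, so N_q = e^(π×0.5844)·tan²(60.15°) = 6.27 × 3.037 = 19.04.
With the water table at the surface the whole profile is submerged: γ' = 20.1 − 9.81 = 10.29 kN/m³, so q = γ'·D_f = 30.87 kPa; the same γ' applies in the ½γBN_γ term.
q_ult = q·N_q + 0.5·γ·B·N_γ·s_γ
     = 30.87 × 19.04 + 0.5 × 10.29 × 3 × 16.5 × 0.8
     = 587.75 + 203.74 = 791.49 kPa.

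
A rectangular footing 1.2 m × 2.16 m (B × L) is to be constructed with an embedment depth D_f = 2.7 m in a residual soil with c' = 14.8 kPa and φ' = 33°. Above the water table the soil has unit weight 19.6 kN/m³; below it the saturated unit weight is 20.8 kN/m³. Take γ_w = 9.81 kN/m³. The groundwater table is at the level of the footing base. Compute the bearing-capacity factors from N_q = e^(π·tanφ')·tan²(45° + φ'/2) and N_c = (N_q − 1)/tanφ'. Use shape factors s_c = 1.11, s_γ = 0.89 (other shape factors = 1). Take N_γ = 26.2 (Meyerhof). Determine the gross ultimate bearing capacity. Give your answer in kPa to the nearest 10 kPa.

q_ult ≈ 2170 kPa

tan33° = 0.6494, so N_q = e^(π×0.6494)·tan²(61.5°) = 7.692 × 3.392 = 26.09.
N_c = (26.09 − 1)/tan33° = 38.64.
Effective surcharge at the founding depth q = γ·D_f = 19.6 × 2.7 = 52.92 kPa.
The water table coincides with the base, so in the self-weight term γ → γ' = 10.99 kN/m³.
q_ult = c·N_c·s_c + q·N_q + 0.5·γ·B·N_γ·s_γ
     = 14.8 × 38.638 × 1.11 + 52.92 × 26.092 + 0.5 × 10.99 × 1.2 × 26.2 × 0.89
     = 634.75 + 1380.8 + 153.76 = 2169.3 kPa.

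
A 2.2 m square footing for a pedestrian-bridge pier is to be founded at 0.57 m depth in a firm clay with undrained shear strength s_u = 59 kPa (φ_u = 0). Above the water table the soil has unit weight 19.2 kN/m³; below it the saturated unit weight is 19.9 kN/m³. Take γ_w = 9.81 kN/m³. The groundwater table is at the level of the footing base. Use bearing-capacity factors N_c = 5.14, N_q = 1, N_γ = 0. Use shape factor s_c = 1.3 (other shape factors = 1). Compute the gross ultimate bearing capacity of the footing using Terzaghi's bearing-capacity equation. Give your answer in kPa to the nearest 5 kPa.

q_ult ≈ 405 kPa

Overburden at base level: q = 19.2 × 0.57 = 10.944 kPa.
Cohesion term c·N_c·s_c = 59 × 5.14 × 1.3 = 394.24 kPa; surcharge term q·N_q = 10.944 × 1 = 10.944 kPa.
q_ult = 394.24 + 10.944 = 405.18 kPa.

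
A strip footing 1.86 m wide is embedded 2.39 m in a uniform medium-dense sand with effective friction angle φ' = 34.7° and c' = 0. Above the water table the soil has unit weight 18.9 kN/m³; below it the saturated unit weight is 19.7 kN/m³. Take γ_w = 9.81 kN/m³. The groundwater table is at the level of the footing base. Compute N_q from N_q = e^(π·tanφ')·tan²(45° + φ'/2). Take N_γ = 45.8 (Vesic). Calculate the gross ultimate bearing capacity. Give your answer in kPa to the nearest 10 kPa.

q_ult ≈ 1870 kPa

tan34.7° = 0.6924, so N_q = e^(π×0.6924)·tan²(62.35°) = 8.805 × 3.643 = 32.08.
Overburden at base level: q = 18.9 × 2.39 = 45.171 kPa.
Below the base the soil is submerged, so the ½γBN_γ term uses γ' = 19.7 − 9.81 = 9.89 kN/m³.
Surcharge term q·N_q = 45.171 × 32.081 = 1449.1 kPa; self-weight term 0.5·γ·B·N_γ = 0.5 × 9.89 × 1.86 × 45.8 = 421.25 kPa.
q_ult = 1449.1 + 421.25 = 1870.4 kPa.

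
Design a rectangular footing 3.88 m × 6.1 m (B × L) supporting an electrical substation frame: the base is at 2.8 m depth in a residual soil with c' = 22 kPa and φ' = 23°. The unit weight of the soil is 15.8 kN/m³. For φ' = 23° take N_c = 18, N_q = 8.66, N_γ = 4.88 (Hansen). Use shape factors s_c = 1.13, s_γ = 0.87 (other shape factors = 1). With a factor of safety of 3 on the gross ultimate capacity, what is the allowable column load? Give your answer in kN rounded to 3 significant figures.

P_all ≈ 7580 kN

q = γ·D_f = 15.8 × 2.8 = 44.24 kPa.
c·N_c·s_c = 22 × 18 × 1.13 = 447.48 kPa
q·N_q = 44.24 × 8.66 = 383.12 kPa
0.5·γ·B·N_γ·s_γ = 0.5 × 15.8 × 3.88 × 4.88 × 0.87 = 130.14 kPa
q_ult = 447.48 + 383.12 + 130.14 = 960.73 kPa.
Gross allowable pressure q_all = 960.73 / 3 = 320.24 kPa.
Footing area = 23.668 m², so allowable column load = 320.24 × 23.668 = 7579.6 kN.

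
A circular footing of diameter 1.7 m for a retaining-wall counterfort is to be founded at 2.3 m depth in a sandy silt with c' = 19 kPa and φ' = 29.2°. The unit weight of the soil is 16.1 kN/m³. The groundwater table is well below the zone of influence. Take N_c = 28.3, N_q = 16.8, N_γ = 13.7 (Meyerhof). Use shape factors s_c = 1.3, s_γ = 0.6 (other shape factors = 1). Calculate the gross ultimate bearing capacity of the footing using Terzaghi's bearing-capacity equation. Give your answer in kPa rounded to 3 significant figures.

Effective surcharge at the founding depth q = γ·D_f = 16.1 × 2.3 = 37.03 kPa.
q_ult = c·N_c·s_c + q·N_q + 0.5·γ·B·N_γ·s_γ
     = 19 × 28.3 × 1.3 + 37.03 × 16.8 + 0.5 × 16.1 × 1.7 × 13.7 × 0.6
     = 699.01 + 622.1 + 112.49 = 1433.6 kPa.

q_ult ≈ 1430 kPa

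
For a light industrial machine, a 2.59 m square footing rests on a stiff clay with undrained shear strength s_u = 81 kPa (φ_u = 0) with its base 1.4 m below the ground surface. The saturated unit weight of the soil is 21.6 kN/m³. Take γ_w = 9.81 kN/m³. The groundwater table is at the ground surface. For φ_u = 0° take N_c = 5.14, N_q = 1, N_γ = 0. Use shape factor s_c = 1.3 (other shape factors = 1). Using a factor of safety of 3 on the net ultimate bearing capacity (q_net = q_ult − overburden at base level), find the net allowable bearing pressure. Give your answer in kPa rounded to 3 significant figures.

q_all(net) ≈ 180 kPa

Water table at ground surface, so effective unit weight γ' = 21.6 − 9.81 = 11.79 kN/m³ is used throughout; overburden q = 11.79 × 1.4 = 16.506 kPa.
Cohesion term c·N_c·s_c = 81 × 5.14 × 1.3 = 541.24 kPa; surcharge term q·N_q = 16.506 × 1 = 16.506 kPa.
q_ult = 541.24 + 16.506 = 557.75 kPa.
q_net = 557.75 − 16.506 = 541.24 kPa.
q_all(net) = 541.24 / 3 = 180.41 kPa.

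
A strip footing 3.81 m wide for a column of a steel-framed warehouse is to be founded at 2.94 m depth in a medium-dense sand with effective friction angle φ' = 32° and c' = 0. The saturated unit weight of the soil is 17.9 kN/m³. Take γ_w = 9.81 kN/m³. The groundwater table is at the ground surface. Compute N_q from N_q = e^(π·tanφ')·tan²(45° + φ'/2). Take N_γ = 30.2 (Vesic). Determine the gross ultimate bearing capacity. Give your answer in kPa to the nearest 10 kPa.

q_ult ≈ 1020 kPa

tan32° = 0.6249, so N_q = e^(π×0.6249)·tan²(61°) = 7.121 × 3.255 = 23.18.
Water table at ground surface, so effective unit weight γ' = 17.9 − 9.81 = 8.09 kN/m³ is used throughout; overburden q = 8.09 × 2.94 = 23.785 kPa; the same γ' applies in the ½γBN_γ term.
Surcharge term q·N_q = 23.785 × 23.177 = 551.25 kPa; self-weight term 0.5·γ·B·N_γ = 0.5 × 8.09 × 3.81 × 30.2 = 465.43 kPa.
q_ult = 551.25 + 465.43 = 1016.7 kPa.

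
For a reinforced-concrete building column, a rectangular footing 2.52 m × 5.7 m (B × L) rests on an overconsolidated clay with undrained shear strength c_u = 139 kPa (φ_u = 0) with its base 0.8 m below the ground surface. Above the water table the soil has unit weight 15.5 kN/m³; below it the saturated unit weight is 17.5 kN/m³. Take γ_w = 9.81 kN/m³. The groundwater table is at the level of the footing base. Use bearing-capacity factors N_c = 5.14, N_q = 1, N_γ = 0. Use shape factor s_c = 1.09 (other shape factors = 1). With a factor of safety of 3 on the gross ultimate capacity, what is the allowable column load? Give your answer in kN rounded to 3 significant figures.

q = γ·D_f = 15.5 × 0.8 = 12.4 kPa.
c·N_c·s_c = 139 × 5.14 × 1.09 = 778.76 kPa
q·N_q = 12.4 × 1 = 12.4 kPa
q_ult = 778.76 + 12.4 = 791.16 kPa.
Gross allowable pressure q_all = 791.16 / 3 = 263.72 kPa.
Footing area = 14.364 m², so allowable column load = 263.72 × 14.364 = 3788.1 kN.

P_all ≈ 3790 kN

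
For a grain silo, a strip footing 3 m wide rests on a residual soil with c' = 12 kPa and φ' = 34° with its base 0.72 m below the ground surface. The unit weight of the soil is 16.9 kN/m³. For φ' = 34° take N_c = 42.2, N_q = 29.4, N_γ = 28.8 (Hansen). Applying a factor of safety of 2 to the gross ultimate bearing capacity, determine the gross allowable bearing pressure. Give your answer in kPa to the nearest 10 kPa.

Effective surcharge at the founding depth q = γ·D_f = 16.9 × 0.72 = 12.168 kPa.
q_ult = c·N_c + q·N_q + 0.5·γ·B·N_γ
     = 12 × 42.2 + 12.168 × 29.4 + 0.5 × 16.9 × 3 × 28.8
     = 506.4 + 357.74 + 730.08 = 1594.2 kPa.
q_all = q_ult / FS = 1594.2 / 2 = 797.11 kPa.

q_all ≈ 800 kPa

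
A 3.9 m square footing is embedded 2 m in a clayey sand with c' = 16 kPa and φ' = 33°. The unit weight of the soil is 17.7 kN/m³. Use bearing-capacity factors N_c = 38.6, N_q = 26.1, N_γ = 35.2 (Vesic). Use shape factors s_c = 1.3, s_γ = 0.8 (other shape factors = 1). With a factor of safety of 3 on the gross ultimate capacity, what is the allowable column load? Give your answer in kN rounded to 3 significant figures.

P_all ≈ 13700 kN

Overburden at base level: q = 17.7 × 2 = 35.4 kPa.
Cohesion term c·N_c·s_c = 16 × 38.6 × 1.3 = 802.88 kPa; surcharge term q·N_q = 35.4 × 26.1 = 923.94 kPa; self-weight term 0.5·γ·B·N_γ·s_γ = 0.5 × 17.7 × 3.9 × 35.2 × 0.8 = 971.94 kPa.
q_ult = 802.88 + 923.94 + 971.94 = 2698.8 kPa.
Gross allowable pressure q_all = 2698.8 / 3 = 899.59 kPa.
Footing area = 15.21 m², so allowable column load = 899.59 × 15.21 = 13683 kN.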